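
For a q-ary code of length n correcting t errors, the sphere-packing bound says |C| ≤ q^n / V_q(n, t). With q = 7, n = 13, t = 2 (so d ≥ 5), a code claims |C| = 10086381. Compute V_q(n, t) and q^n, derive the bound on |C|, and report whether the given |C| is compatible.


V_q(n, t) = 2887, q^n = 96889010407, Hamming bound = 33560446, |C| = 10086381 ≤ bound (satisfied).

Step 1: Compute V_q(n, t) = Σ_{j=0}^2 C(n, j) (q−1)^j.
  j = 0: C(13,0)·(6)^0 = 1·1 = 1.
  j = 1: C(13,1)·(6)^1 = 13·6 = 78.
  j = 2: C(13,2)·(6)^2 = 78·36 = 2808.
  V_q(n, t) = 1 + 78 + 2808 = 2887.
Step 2: q^n = 7^13 = 96889010407.
Step 3: Hamming bound ⌊q^n / V_q(n,t)⌋ = ⌊96889010407/2887⌋ = 33560446.
Step 4: Compare |C| = 10086381 to 33560446: satisfied.
The claimed |C| lies below the Hamming bound.


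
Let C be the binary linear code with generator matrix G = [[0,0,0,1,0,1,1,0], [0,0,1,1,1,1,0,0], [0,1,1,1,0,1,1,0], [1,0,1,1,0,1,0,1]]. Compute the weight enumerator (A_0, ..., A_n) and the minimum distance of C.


Weight distribution: A_0 = 1, A_2 = 1, A_3 = 4, A_4 = 4, A_5 = 4, A_6 = 1, A_8 = 1. Minimum distance d = 2.

Enumerate all 2^4 = 16 messages m ∈ F_2^4.
For each, compute codeword c = mG in F_2^8, then tally its weight.
  m = 0000 → c = 00000000, weight = 0.
  m = 1000 → c = 00010110, weight = 3.
  m = 0100 → c = 00111100, weight = 4.
  m = 1100 → c = 00101010, weight = 3.
  m = 0010 → c = 01110110, weight = 5.
  m = 1010 → c = 01100000, weight = 2.
  m = 0110 → c = 01001010, weight = 3.
  m = 1110 → c = 01011100, weight = 4.
  m = 0001 → c = 10110101, weight = 5.
  m = 1001 → c = 10100011, weight = 4.
  m = 0101 → c = 10001001, weight = 3.
  m = 1101 → c = 10011111, weight = 6.
  m = 0011 → c = 11000011, weight = 4.
  m = 1011 → c = 11010101, weight = 5.
  m = 0111 → c = 11111111, weight = 8.
  m = 1111 → c = 11101001, weight = 5.
Tally weights:
  weight 0: 1 codewords.
  weight 2: 1 codewords.
  weight 3: 4 codewords.
  weight 4: 4 codewords.
  weight 5: 4 codewords.
  weight 6: 1 codewords.
  weight 8: 1 codewords.
Minimum distance d = smallest w > 0 with A_w > 0 = 2.
Sanity: Σ A_w = 16 = 2^4 = 16 ✓.


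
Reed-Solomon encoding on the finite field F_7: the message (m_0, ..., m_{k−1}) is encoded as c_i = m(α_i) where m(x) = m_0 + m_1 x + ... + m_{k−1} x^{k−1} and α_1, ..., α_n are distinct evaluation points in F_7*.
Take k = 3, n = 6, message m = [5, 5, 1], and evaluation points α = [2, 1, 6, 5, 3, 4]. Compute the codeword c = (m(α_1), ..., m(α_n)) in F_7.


c = [5, 4, 1, 6, 1, 6]

Message polynomial: m(x) = 5 + 5·x + 1·x^2 (mod 7).
For each evaluation point α_i, compute m(α_i) mod 7:
  α_1 = 2: Horner steps 1 → 0 → 5, so m(2) = 5.
  α_2 = 1: Horner steps 1 → 6 → 4, so m(1) = 4.
  α_3 = 6: Horner steps 1 → 4 → 1, so m(6) = 1.
  α_4 = 5: Horner steps 1 → 3 → 6, so m(5) = 6.
  α_5 = 3: Horner steps 1 → 1 → 1, so m(3) = 1.
  α_6 = 4: Horner steps 1 → 2 → 6, so m(4) = 6.
Codeword c = [5, 4, 1, 6, 1, 6] ∈ F_7^6.


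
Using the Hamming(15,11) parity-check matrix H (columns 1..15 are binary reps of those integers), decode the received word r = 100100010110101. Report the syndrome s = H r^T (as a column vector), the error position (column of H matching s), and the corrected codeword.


s = (1, 1, 1, 0)^T, error position = 14, corrected codeword c = 100100010110111

Compute s = H r^T mod 2 one row at a time:
  s_1 = 1 + 0 + 1 + 1 + 0 + 1 + 0 + 1 = 5 ≡ 1 (mod 2).
  s_2 = 1 + 0 + 0 + 0 + 0 + 1 + 0 + 1 = 3 ≡ 1 (mod 2).
  s_3 = 0 + 0 + 0 + 0 + 1 + 1 + 0 + 1 = 3 ≡ 1 (mod 2).
  s_4 = 1 + 0 + 0 + 0 + 0 + 1 + 1 + 1 = 4 ≡ 0 (mod 2).
s = (1, 1, 1, 0)^T — this equals column 14 of H (binary 1110), so error is at position 14.
Correct: flip bit 14 of r = 100100010110101 to get c = 100100010110111.


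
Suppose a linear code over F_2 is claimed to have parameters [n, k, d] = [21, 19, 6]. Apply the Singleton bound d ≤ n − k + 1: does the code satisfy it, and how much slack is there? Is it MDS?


Singleton RHS = n − k + 1 = 3, slack = -3, bound violated (no such code; not MDS).

Singleton bound: d ≤ n − k + 1.
Here n = 21, k = 19, so n − k + 1 = 3.
Given d = 6, check d ≤ 3: NO.
Slack = (n − k + 1) − d = -3.
The slack is negative: d = 6 exceeds n − k + 1 = 3 by 3, so the Singleton bound is violated and no linear [21, 19, 6]_2 code can exist. In particular it is not MDS (MDS requires d = n − k + 1 exactly).
Description: the claimed parameters are [21, 19, 6]_2; such a code would be impossible (violates the Singleton bound).


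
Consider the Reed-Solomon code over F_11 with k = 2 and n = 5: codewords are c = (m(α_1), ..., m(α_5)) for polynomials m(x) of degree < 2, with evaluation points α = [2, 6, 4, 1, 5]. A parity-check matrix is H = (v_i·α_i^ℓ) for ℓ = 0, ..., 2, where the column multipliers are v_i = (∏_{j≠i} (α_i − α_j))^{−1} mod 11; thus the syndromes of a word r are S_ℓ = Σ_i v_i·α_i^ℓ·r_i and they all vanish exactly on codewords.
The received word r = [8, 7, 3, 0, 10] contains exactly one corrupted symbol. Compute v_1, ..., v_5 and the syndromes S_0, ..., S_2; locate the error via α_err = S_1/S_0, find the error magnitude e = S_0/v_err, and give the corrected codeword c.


S = (1, 4, 5), error at position 3, error magnitude e = 1, c = [8, 7, 2, 0, 10].

Step 1: column multipliers v_i = (∏_{j≠i}(α_i − α_j))^{−1} mod 11.
  i = 1 (α = 2): (2−6)(2−4)(2−1)(2−5) = (−4)·(−2)·1·(−3) = −24 ≡ 9, so v_1 = 9^{−1} = 5 (mod 11).
  i = 2 (α = 6): (6−2)(6−4)(6−1)(6−5) = 4·2·5·1 = 40 ≡ 7, so v_2 = 7^{−1} = 8 (mod 11).
  i = 3 (α = 4): (4−2)(4−6)(4−1)(4−5) = 2·(−2)·3·(−1) = 12 ≡ 1, so v_3 = 1^{−1} = 1 (mod 11).
  i = 4 (α = 1): (1−2)(1−6)(1−4)(1−5) = (−1)·(−5)·(−3)·(−4) = 60 ≡ 5, so v_4 = 5^{−1} = 9 (mod 11).
  i = 5 (α = 5): (5−2)(5−6)(5−4)(5−1) = 3·(−1)·1·4 = −12 ≡ 10, so v_5 = 10^{−1} = 10 (mod 11).
  v = [5, 8, 1, 9, 10].
Step 2: syndromes of r = [8, 7, 3, 0, 10] (all sums mod 11).
  S_0 = Σ v_i r_i = 5·8 + 8·7 + 1·3 + 9·0 + 10·10 = 199 ≡ 1.
  S_1 = Σ v_i α_i r_i = 5·2·8 + 8·6·7 + 1·4·3 + 9·1·0 + 10·5·10 = 928 ≡ 4.
  α_i^2 mod 11 = [4, 3, 5, 1, 3].
  S_2 = Σ v_i α_i^2 r_i = 5·4·8 + 8·3·7 + 1·5·3 + 9·1·0 + 10·3·10 = 643 ≡ 5.
  S = (1, 4, 5) ≠ 0, so r is not a codeword (an error is present).
Step 3: locate the error. For a single error e at position i, S_ℓ = v_i·e·α_i^ℓ, so α_err = S_1/S_0.
  S_0^{−1} = 1^{−1} = 1 (mod 11), so α_err = 4·1 = 4 ≡ 4 = α_3. Error position i = 3.
  Consistency check: S_2/S_1 = 5·3 = 15 ≡ 4 = α_err ✓ (single-error assumption holds).
Step 4: error magnitude e = S_0/v_3 = S_0·∏_{j≠3}(α_3 − α_j) = 1·1 = 1 ≡ 1 (mod 11).
Step 5: correct position 3: c_3 = r_3 − e = 3 − 1 ≡ 2 (mod 11). Hence c = [8, 7, 2, 0, 10].
  Check: interpolating c through the α_i gives m(x) = 3 + 8·x (degree < 2) with m(α_i) = c_i for every i, so c is indeed a codeword.


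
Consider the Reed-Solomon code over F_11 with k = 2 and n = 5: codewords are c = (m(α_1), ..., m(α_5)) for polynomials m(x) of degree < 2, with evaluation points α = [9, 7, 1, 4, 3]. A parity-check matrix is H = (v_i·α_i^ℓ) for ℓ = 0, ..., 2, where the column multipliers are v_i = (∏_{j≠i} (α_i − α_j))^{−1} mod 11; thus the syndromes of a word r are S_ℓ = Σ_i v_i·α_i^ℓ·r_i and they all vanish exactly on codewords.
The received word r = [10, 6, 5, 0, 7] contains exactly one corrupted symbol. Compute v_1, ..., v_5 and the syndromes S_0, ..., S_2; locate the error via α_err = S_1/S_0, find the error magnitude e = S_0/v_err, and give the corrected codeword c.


S = (6, 7, 10), error at position 5, error magnitude e = 9, c = [10, 6, 5, 0, 9].

Step 1: column multipliers v_i = (∏_{j≠i}(α_i − α_j))^{−1} mod 11.
  i = 1 (α = 9): (9−7)(9−1)(9−4)(9−3) = 2·8·5·6 = 480 ≡ 7, so v_1 = 7^{−1} = 8 (mod 11).
  i = 2 (α = 7): (7−9)(7−1)(7−4)(7−3) = (−2)·6·3·4 = −144 ≡ 10, so v_2 = 10^{−1} = 10 (mod 11).
  i = 3 (α = 1): (1−9)(1−7)(1−4)(1−3) = (−8)·(−6)·(−3)·(−2) = 288 ≡ 2, so v_3 = 2^{−1} = 6 (mod 11).
  i = 4 (α = 4): (4−9)(4−7)(4−1)(4−3) = (−5)·(−3)·3·1 = 45 ≡ 1, so v_4 = 1^{−1} = 1 (mod 11).
  i = 5 (α = 3): (3−9)(3−7)(3−1)(3−4) = (−6)·(−4)·2·(−1) = −48 ≡ 7, so v_5 = 7^{−1} = 8 (mod 11).
  v = [8, 10, 6, 1, 8].
Step 2: syndromes of r = [10, 6, 5, 0, 7] (all sums mod 11).
  S_0 = Σ v_i r_i = 8·10 + 10·6 + 6·5 + 1·0 + 8·7 = 226 ≡ 6.
  S_1 = Σ v_i α_i r_i = 8·9·10 + 10·7·6 + 6·1·5 + 1·4·0 + 8·3·7 = 1338 ≡ 7.
  α_i^2 mod 11 = [4, 5, 1, 5, 9].
  S_2 = Σ v_i α_i^2 r_i = 8·4·10 + 10·5·6 + 6·1·5 + 1·5·0 + 8·9·7 = 1154 ≡ 10.
  S = (6, 7, 10) ≠ 0, so r is not a codeword (an error is present).
Step 3: locate the error. For a single error e at position i, S_ℓ = v_i·e·α_i^ℓ, so α_err = S_1/S_0.
  S_0^{−1} = 6^{−1} = 2 (mod 11), so α_err = 7·2 = 14 ≡ 3 = α_5. Error position i = 5.
  Consistency check: S_2/S_1 = 10·8 = 80 ≡ 3 = α_err ✓ (single-error assumption holds).
Step 4: error magnitude e = S_0/v_5 = S_0·∏_{j≠5}(α_5 − α_j) = 6·7 = 42 ≡ 9 (mod 11).
Step 5: correct position 5: c_5 = r_5 − e = 7 − 9 ≡ 9 (mod 11). Hence c = [10, 6, 5, 0, 9].
  Check: interpolating c through the α_i gives m(x) = 3 + 2·x (degree < 2) with m(α_i) = c_i for every i, so c is indeed a codeword.


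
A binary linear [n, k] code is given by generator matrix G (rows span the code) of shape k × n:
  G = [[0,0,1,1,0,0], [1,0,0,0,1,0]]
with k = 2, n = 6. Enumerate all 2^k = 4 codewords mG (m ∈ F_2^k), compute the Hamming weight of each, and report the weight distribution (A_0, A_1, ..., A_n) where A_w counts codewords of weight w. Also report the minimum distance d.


Weight distribution: A_0 = 1, A_2 = 2, A_4 = 1. Minimum distance d = 2.

Enumerate all 2^2 = 4 messages m ∈ F_2^2.
For each, compute codeword c = mG in F_2^6, then tally its weight.
  m = 00 → c = 000000, weight = 0.
  m = 10 → c = 001100, weight = 2.
  m = 01 → c = 100010, weight = 2.
  m = 11 → c = 101110, weight = 4.
Tally weights:
  weight 0: 1 codewords.
  weight 2: 2 codewords.
  weight 4: 1 codewords.
Minimum distance d = smallest w > 0 with A_w > 0 = 2.
Sanity: Σ A_w = 4 = 2^2 = 4 ✓.


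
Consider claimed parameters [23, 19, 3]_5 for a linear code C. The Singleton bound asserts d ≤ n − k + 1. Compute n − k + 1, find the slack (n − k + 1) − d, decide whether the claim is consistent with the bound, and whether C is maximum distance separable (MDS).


Singleton RHS = n − k + 1 = 5, slack = 2, bound satisfied, not MDS.

Singleton bound: d ≤ n − k + 1.
Here n = 23, k = 19, so n − k + 1 = 5.
Given d = 3, check d ≤ 5: YES.
Slack = (n − k + 1) − d = 2.
The code is NOT MDS (slack = 2 > 0).
Description: the claimed parameters are [23, 19, 3]_5; such a code would be non-MDS.


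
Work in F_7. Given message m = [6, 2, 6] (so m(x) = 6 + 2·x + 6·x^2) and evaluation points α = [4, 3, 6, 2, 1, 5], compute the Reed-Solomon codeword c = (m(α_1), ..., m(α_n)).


c = [5, 3, 3, 6, 0, 5]

Message polynomial: m(x) = 6 + 2·x + 6·x^2 (mod 7).
For each evaluation point α_i, compute m(α_i) mod 7:
  α_1 = 4: Horner steps 6 → 5 → 5, so m(4) = 5.
  α_2 = 3: Horner steps 6 → 6 → 3, so m(3) = 3.
  α_3 = 6: Horner steps 6 → 3 → 3, so m(6) = 3.
  α_4 = 2: Horner steps 6 → 0 → 6, so m(2) = 6.
  α_5 = 1: Horner steps 6 → 1 → 0, so m(1) = 0.
  α_6 = 5: Horner steps 6 → 4 → 5, so m(5) = 5.
Codeword c = [5, 3, 3, 6, 0, 5] ∈ F_7^6.


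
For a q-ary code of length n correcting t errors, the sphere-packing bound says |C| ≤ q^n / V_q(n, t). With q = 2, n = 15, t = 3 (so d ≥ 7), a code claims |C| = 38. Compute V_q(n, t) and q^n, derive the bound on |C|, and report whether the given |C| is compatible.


V_q(n, t) = 576, q^n = 32768, Hamming bound = 56, |C| = 38 ≤ bound (satisfied).

Step 1: Compute V_q(n, t) = Σ_{j=0}^3 C(n, j) (q−1)^j.
  j = 0: C(15,0)·(1)^0 = 1·1 = 1.
  j = 1: C(15,1)·(1)^1 = 15·1 = 15.
  j = 2: C(15,2)·(1)^2 = 105·1 = 105.
  j = 3: C(15,3)·(1)^3 = 455·1 = 455.
  V_q(n, t) = 1 + 15 + 105 + 455 = 576.
Step 2: q^n = 2^15 = 32768.
Step 3: Hamming bound ⌊q^n / V_q(n,t)⌋ = ⌊32768/576⌋ = 56.
Step 4: Compare |C| = 38 to 56: satisfied.
The claimed |C| lies below the Hamming bound.


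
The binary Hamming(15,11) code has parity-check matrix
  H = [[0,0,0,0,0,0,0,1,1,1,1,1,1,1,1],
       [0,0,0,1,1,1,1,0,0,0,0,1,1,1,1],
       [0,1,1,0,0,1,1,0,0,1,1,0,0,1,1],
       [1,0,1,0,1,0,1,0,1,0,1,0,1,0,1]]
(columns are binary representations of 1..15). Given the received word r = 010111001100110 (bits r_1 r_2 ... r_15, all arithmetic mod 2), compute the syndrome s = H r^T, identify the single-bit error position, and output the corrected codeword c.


s = (0, 1, 0, 1)^T, error position = 5, corrected codeword c = 010101001100110

Compute s = H r^T mod 2 one row at a time:
  s_1 = 0 + 1 + 1 + 0 + 0 + 1 + 1 + 0 = 4 ≡ 0 (mod 2).
  s_2 = 1 + 1 + 1 + 0 + 0 + 1 + 1 + 0 = 5 ≡ 1 (mod 2).
  s_3 = 1 + 0 + 1 + 0 + 1 + 0 + 1 + 0 = 4 ≡ 0 (mod 2).
  s_4 = 0 + 0 + 1 + 0 + 1 + 0 + 1 + 0 = 3 ≡ 1 (mod 2).
s = (0, 1, 0, 1)^T — this equals column 5 of H (binary 0101), so error is at position 5.
Correct: flip bit 5 of r = 010111001100110 to get c = 010101001100110.


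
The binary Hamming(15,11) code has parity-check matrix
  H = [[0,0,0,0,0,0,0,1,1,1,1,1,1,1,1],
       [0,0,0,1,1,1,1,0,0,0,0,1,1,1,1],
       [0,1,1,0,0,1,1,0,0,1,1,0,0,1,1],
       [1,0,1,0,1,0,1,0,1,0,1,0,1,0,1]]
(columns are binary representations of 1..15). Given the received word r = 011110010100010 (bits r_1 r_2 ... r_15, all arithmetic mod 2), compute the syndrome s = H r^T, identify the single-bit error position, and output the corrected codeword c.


s = (1, 1, 0, 0)^T, error position = 12, corrected codeword c = 011110010101010

Compute s = H r^T mod 2 one row at a time:
  s_1 = 1 + 0 + 1 + 0 + 0 + 0 + 1 + 0 = 3 ≡ 1 (mod 2).
  s_2 = 1 + 1 + 0 + 0 + 0 + 0 + 1 + 0 = 3 ≡ 1 (mod 2).
  s_3 = 1 + 1 + 0 + 0 + 1 + 0 + 1 + 0 = 4 ≡ 0 (mod 2).
  s_4 = 0 + 1 + 1 + 0 + 0 + 0 + 0 + 0 = 2 ≡ 0 (mod 2).
s = (1, 1, 0, 0)^T — this equals column 12 of H (binary 1100), so error is at position 12.
Correct: flip bit 12 of r = 011110010100010 to get c = 011110010101010.


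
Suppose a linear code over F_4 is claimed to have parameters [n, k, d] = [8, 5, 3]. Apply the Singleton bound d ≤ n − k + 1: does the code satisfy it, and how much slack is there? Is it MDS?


Singleton RHS = n − k + 1 = 4, slack = 1, bound satisfied, not MDS.

Singleton bound: d ≤ n − k + 1.
Here n = 8, k = 5, so n − k + 1 = 4.
Given d = 3, check d ≤ 4: YES.
Slack = (n − k + 1) − d = 1.
The code is NOT MDS (slack = 1 > 0).
Description: the claimed parameters are [8, 5, 3]_4; such a code would be non-MDS.


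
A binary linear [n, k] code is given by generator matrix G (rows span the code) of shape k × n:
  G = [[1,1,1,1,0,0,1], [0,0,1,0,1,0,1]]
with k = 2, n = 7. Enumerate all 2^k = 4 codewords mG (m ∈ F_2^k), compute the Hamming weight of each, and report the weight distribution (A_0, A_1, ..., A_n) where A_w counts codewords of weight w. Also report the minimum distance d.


Weight distribution: A_0 = 1, A_3 = 1, A_4 = 1, A_5 = 1. Minimum distance d = 3.

Enumerate all 2^2 = 4 messages m ∈ F_2^2.
For each, compute codeword c = mG in F_2^7, then tally its weight.
  m = 00 → c = 0000000, weight = 0.
  m = 10 → c = 1111001, weight = 5.
  m = 01 → c = 0010101, weight = 3.
  m = 11 → c = 1101100, weight = 4.
Tally weights:
  weight 0: 1 codewords.
  weight 3: 1 codewords.
  weight 4: 1 codewords.
  weight 5: 1 codewords.
Minimum distance d = smallest w > 0 with A_w > 0 = 3.
Sanity: Σ A_w = 4 = 2^2 = 4 ✓.


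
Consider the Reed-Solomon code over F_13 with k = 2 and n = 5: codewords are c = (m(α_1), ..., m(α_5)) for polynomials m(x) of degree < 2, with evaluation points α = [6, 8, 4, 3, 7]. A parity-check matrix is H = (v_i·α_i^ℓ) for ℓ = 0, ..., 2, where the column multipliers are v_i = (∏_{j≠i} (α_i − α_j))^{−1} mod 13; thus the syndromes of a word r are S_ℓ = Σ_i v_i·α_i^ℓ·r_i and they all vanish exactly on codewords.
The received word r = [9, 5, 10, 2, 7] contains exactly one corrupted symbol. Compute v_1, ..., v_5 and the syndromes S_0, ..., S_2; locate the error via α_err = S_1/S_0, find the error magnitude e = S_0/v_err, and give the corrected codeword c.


S = (5, 7, 2), error at position 3, error magnitude e = 10, c = [9, 5, 0, 2, 7].

Step 1: column multipliers v_i = (∏_{j≠i}(α_i − α_j))^{−1} mod 13.
  i = 1 (α = 6): (6−8)(6−4)(6−3)(6−7) = (−2)·2·3·(−1) = 12 ≡ 12, so v_1 = 12^{−1} = 12 (mod 13).
  i = 2 (α = 8): (8−6)(8−4)(8−3)(8−7) = 2·4·5·1 = 40 ≡ 1, so v_2 = 1^{−1} = 1 (mod 13).
  i = 3 (α = 4): (4−6)(4−8)(4−3)(4−7) = (−2)·(−4)·1·(−3) = −24 ≡ 2, so v_3 = 2^{−1} = 7 (mod 13).
  i = 4 (α = 3): (3−6)(3−8)(3−4)(3−7) = (−3)·(−5)·(−1)·(−4) = 60 ≡ 8, so v_4 = 8^{−1} = 5 (mod 13).
  i = 5 (α = 7): (7−6)(7−8)(7−4)(7−3) = 1·(−1)·3·4 = −12 ≡ 1, so v_5 = 1^{−1} = 1 (mod 13).
  v = [12, 1, 7, 5, 1].
Step 2: syndromes of r = [9, 5, 10, 2, 7] (all sums mod 13).
  S_0 = Σ v_i r_i = 12·9 + 1·5 + 7·10 + 5·2 + 1·7 = 200 ≡ 5.
  S_1 = Σ v_i α_i r_i = 12·6·9 + 1·8·5 + 7·4·10 + 5·3·2 + 1·7·7 = 1047 ≡ 7.
  α_i^2 mod 13 = [10, 12, 3, 9, 10].
  S_2 = Σ v_i α_i^2 r_i = 12·10·9 + 1·12·5 + 7·3·10 + 5·9·2 + 1·10·7 = 1510 ≡ 2.
  S = (5, 7, 2) ≠ 0, so r is not a codeword (an error is present).
Step 3: locate the error. For a single error e at position i, S_ℓ = v_i·e·α_i^ℓ, so α_err = S_1/S_0.
  S_0^{−1} = 5^{−1} = 8 (mod 13), so α_err = 7·8 = 56 ≡ 4 = α_3. Error position i = 3.
  Consistency check: S_2/S_1 = 2·2 = 4 ≡ 4 = α_err ✓ (single-error assumption holds).
Step 4: error magnitude e = S_0/v_3 = S_0·∏_{j≠3}(α_3 − α_j) = 5·2 = 10 ≡ 10 (mod 13).
Step 5: correct position 3: c_3 = r_3 − e = 10 − 10 ≡ 0 (mod 13). Hence c = [9, 5, 0, 2, 7].
  Check: interpolating c through the α_i gives m(x) = 8 + 11·x (degree < 2) with m(α_i) = c_i for every i, so c is indeed a codeword.


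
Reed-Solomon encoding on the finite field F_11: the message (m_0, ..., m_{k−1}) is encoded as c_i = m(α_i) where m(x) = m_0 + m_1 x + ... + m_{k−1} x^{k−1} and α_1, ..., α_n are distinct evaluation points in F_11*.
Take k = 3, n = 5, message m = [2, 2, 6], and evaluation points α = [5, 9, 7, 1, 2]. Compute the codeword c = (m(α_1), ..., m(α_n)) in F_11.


c = [8, 0, 2, 10, 8]

Message polynomial: m(x) = 2 + 2·x + 6·x^2 (mod 11).
For each evaluation point α_i, compute m(α_i) mod 11:
  α_1 = 5: Horner steps 6 → 10 → 8, so m(5) = 8.
  α_2 = 9: Horner steps 6 → 1 → 0, so m(9) = 0.
  α_3 = 7: Horner steps 6 → 0 → 2, so m(7) = 2.
  α_4 = 1: Horner steps 6 → 8 → 10, so m(1) = 10.
  α_5 = 2: Horner steps 6 → 3 → 8, so m(2) = 8.
Codeword c = [8, 0, 2, 10, 8] ∈ F_11^5.


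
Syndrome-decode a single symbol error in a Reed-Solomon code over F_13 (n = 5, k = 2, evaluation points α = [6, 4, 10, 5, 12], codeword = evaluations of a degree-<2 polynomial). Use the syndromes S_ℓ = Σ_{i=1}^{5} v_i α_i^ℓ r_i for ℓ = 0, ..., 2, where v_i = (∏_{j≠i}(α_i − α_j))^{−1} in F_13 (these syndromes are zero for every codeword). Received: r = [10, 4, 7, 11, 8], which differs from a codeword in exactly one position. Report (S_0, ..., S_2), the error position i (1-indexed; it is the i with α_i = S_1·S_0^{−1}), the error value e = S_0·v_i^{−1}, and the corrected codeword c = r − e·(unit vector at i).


S = (2, 12, 7), error at position 1, error magnitude e = 5, c = [5, 4, 7, 11, 8].

Step 1: column multipliers v_i = (∏_{j≠i}(α_i − α_j))^{−1} mod 13.
  i = 1 (α = 6): (6−4)(6−10)(6−5)(6−12) = 2·(−4)·1·(−6) = 48 ≡ 9, so v_1 = 9^{−1} = 3 (mod 13).
  i = 2 (α = 4): (4−6)(4−10)(4−5)(4−12) = (−2)·(−6)·(−1)·(−8) = 96 ≡ 5, so v_2 = 5^{−1} = 8 (mod 13).
  i = 3 (α = 10): (10−6)(10−4)(10−5)(10−12) = 4·6·5·(−2) = −240 ≡ 7, so v_3 = 7^{−1} = 2 (mod 13).
  i = 4 (α = 5): (5−6)(5−4)(5−10)(5−12) = (−1)·1·(−5)·(−7) = −35 ≡ 4, so v_4 = 4^{−1} = 10 (mod 13).
  i = 5 (α = 12): (12−6)(12−4)(12−10)(12−5) = 6·8·2·7 = 672 ≡ 9, so v_5 = 9^{−1} = 3 (mod 13).
  v = [3, 8, 2, 10, 3].
Step 2: syndromes of r = [10, 4, 7, 11, 8] (all sums mod 13).
  S_0 = Σ v_i r_i = 3·10 + 8·4 + 2·7 + 10·11 + 3·8 = 210 ≡ 2.
  S_1 = Σ v_i α_i r_i = 3·6·10 + 8·4·4 + 2·10·7 + 10·5·11 + 3·12·8 = 1286 ≡ 12.
  α_i^2 mod 13 = [10, 3, 9, 12, 1].
  S_2 = Σ v_i α_i^2 r_i = 3·10·10 + 8·3·4 + 2·9·7 + 10·12·11 + 3·1·8 = 1866 ≡ 7.
  S = (2, 12, 7) ≠ 0, so r is not a codeword (an error is present).
Step 3: locate the error. For a single error e at position i, S_ℓ = v_i·e·α_i^ℓ, so α_err = S_1/S_0.
  S_0^{−1} = 2^{−1} = 7 (mod 13), so α_err = 12·7 = 84 ≡ 6 = α_1. Error position i = 1.
  Consistency check: S_2/S_1 = 7·12 = 84 ≡ 6 = α_err ✓ (single-error assumption holds).
Step 4: error magnitude e = S_0/v_1 = S_0·∏_{j≠1}(α_1 − α_j) = 2·9 = 18 ≡ 5 (mod 13).
Step 5: correct position 1: c_1 = r_1 − e = 10 − 5 ≡ 5 (mod 13). Hence c = [5, 4, 7, 11, 8].
  Check: interpolating c through the α_i gives m(x) = 2 + 7·x (degree < 2) with m(α_i) = c_i for every i, so c is indeed a codeword.


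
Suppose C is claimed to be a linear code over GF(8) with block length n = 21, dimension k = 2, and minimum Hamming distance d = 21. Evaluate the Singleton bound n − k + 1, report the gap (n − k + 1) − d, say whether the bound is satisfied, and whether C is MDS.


Singleton RHS = n − k + 1 = 20, slack = -1, bound violated (no such code; not MDS).

Singleton bound: d ≤ n − k + 1.
Here n = 21, k = 2, so n − k + 1 = 20.
Given d = 21, check d ≤ 20: NO.
Slack = (n − k + 1) − d = -1.
The slack is negative: d = 21 exceeds n − k + 1 = 20 by 1, so the Singleton bound is violated and no linear [21, 2, 21]_8 code can exist. In particular it is not MDS (MDS requires d = n − k + 1 exactly).
Description: the claimed parameters are [21, 2, 21]_8; such a code would be impossible (violates the Singleton bound).


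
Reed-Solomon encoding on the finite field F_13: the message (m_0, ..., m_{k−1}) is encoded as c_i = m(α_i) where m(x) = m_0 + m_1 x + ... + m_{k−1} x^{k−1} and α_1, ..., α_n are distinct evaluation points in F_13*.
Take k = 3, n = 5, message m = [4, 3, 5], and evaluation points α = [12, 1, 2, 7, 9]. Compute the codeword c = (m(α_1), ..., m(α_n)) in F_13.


c = [6, 12, 4, 10, 7]

Message polynomial: m(x) = 4 + 3·x + 5·x^2 (mod 13).
For each evaluation point α_i, compute m(α_i) mod 13:
  α_1 = 12: Horner steps 5 → 11 → 6, so m(12) = 6.
  α_2 = 1: Horner steps 5 → 8 → 12, so m(1) = 12.
  α_3 = 2: Horner steps 5 → 0 → 4, so m(2) = 4.
  α_4 = 7: Horner steps 5 → 12 → 10, so m(7) = 10.
  α_5 = 9: Horner steps 5 → 9 → 7, so m(9) = 7.
Codeword c = [6, 12, 4, 10, 7] ∈ F_13^5.


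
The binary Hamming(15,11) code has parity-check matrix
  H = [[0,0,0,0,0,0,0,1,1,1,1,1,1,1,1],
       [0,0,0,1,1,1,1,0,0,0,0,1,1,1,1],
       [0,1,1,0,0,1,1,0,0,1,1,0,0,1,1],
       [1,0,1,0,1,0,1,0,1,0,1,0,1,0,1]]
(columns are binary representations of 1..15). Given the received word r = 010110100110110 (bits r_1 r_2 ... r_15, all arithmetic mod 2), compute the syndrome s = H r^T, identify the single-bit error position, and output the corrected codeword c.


s = (0, 1, 1, 0)^T, error position = 6, corrected codeword c = 010111100110110

Compute s = H r^T mod 2 one row at a time:
  s_1 = 0 + 0 + 1 + 1 + 0 + 1 + 1 + 0 = 4 ≡ 0 (mod 2).
  s_2 = 1 + 1 + 0 + 1 + 0 + 1 + 1 + 0 = 5 ≡ 1 (mod 2).
  s_3 = 1 + 0 + 0 + 1 + 1 + 1 + 1 + 0 = 5 ≡ 1 (mod 2).
  s_4 = 0 + 0 + 1 + 1 + 0 + 1 + 1 + 0 = 4 ≡ 0 (mod 2).
s = (0, 1, 1, 0)^T — this equals column 6 of H (binary 0110), so error is at position 6.
Correct: flip bit 6 of r = 010110100110110 to get c = 010111100110110.


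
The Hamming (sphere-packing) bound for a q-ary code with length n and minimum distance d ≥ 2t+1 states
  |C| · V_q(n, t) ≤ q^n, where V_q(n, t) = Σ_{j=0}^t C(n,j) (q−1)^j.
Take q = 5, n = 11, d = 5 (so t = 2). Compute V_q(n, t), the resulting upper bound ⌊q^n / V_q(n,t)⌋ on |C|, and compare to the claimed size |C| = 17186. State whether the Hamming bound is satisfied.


V_q(n, t) = 925, q^n = 48828125, Hamming bound = 52787, |C| = 17186 ≤ bound (satisfied).

Step 1: Compute V_q(n, t) = Σ_{j=0}^2 C(n, j) (q−1)^j.
  j = 0: C(11,0)·(4)^0 = 1·1 = 1.
  j = 1: C(11,1)·(4)^1 = 11·4 = 44.
  j = 2: C(11,2)·(4)^2 = 55·16 = 880.
  V_q(n, t) = 1 + 44 + 880 = 925.
Step 2: q^n = 5^11 = 48828125.
Step 3: Hamming bound ⌊q^n / V_q(n,t)⌋ = ⌊48828125/925⌋ = 52787.
Step 4: Compare |C| = 17186 to 52787: satisfied.
The claimed |C| lies below the Hamming bound.


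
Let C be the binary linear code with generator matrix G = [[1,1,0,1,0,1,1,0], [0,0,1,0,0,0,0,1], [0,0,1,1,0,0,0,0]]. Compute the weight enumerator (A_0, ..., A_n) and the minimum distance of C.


Weight distribution: A_0 = 1, A_2 = 3, A_5 = 3, A_7 = 1. Minimum distance d = 2.

Enumerate all 2^3 = 8 messages m ∈ F_2^3.
For each, compute codeword c = mG in F_2^8, then tally its weight.
  m = 000 → c = 00000000, weight = 0.
  m = 100 → c = 11010110, weight = 5.
  m = 010 → c = 00100001, weight = 2.
  m = 110 → c = 11110111, weight = 7.
  m = 001 → c = 00110000, weight = 2.
  m = 101 → c = 11100110, weight = 5.
  m = 011 → c = 00010001, weight = 2.
  m = 111 → c = 11000111, weight = 5.
Tally weights:
  weight 0: 1 codewords.
  weight 2: 3 codewords.
  weight 5: 3 codewords.
  weight 7: 1 codewords.
Minimum distance d = smallest w > 0 with A_w > 0 = 2.
Sanity: Σ A_w = 8 = 2^3 = 8 ✓.


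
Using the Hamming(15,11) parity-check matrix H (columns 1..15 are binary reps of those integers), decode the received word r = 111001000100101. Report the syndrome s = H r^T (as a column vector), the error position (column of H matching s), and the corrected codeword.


s = (1, 1, 1, 0)^T, error position = 14, corrected codeword c = 111001000100111

Compute s = H r^T mod 2 one row at a time:
  s_1 = 0 + 0 + 1 + 0 + 0 + 1 + 0 + 1 = 3 ≡ 1 (mod 2).
  s_2 = 0 + 0 + 1 + 0 + 0 + 1 + 0 + 1 = 3 ≡ 1 (mod 2).
  s_3 = 1 + 1 + 1 + 0 + 1 + 0 + 0 + 1 = 5 ≡ 1 (mod 2).
  s_4 = 1 + 1 + 0 + 0 + 0 + 0 + 1 + 1 = 4 ≡ 0 (mod 2).
s = (1, 1, 1, 0)^T — this equals column 14 of H (binary 1110), so error is at position 14.
Correct: flip bit 14 of r = 111001000100101 to get c = 111001000100111.


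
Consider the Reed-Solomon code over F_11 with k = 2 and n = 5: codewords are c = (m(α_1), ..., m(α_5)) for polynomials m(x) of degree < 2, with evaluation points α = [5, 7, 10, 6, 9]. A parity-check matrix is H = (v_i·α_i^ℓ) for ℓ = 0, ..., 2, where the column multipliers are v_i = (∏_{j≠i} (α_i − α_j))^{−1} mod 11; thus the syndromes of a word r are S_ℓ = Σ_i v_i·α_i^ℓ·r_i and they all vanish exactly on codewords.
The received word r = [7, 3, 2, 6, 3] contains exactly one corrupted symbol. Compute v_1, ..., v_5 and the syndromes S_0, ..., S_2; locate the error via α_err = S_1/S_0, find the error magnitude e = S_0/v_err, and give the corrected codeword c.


S = (9, 8, 1), error at position 2, error magnitude e = 9, c = [7, 5, 2, 6, 3].

Step 1: column multipliers v_i = (∏_{j≠i}(α_i − α_j))^{−1} mod 11.
  i = 1 (α = 5): (5−7)(5−10)(5−6)(5−9) = (−2)·(−5)·(−1)·(−4) = 40 ≡ 7, so v_1 = 7^{−1} = 8 (mod 11).
  i = 2 (α = 7): (7−5)(7−10)(7−6)(7−9) = 2·(−3)·1·(−2) = 12 ≡ 1, so v_2 = 1^{−1} = 1 (mod 11).
  i = 3 (α = 10): (10−5)(10−7)(10−6)(10−9) = 5·3·4·1 = 60 ≡ 5, so v_3 = 5^{−1} = 9 (mod 11).
  i = 4 (α = 6): (6−5)(6−7)(6−10)(6−9) = 1·(−1)·(−4)·(−3) = −12 ≡ 10, so v_4 = 10^{−1} = 10 (mod 11).
  i = 5 (α = 9): (9−5)(9−7)(9−10)(9−6) = 4·2·(−1)·3 = −24 ≡ 9, so v_5 = 9^{−1} = 5 (mod 11).
  v = [8, 1, 9, 10, 5].
Step 2: syndromes of r = [7, 3, 2, 6, 3] (all sums mod 11).
  S_0 = Σ v_i r_i = 8·7 + 1·3 + 9·2 + 10·6 + 5·3 = 152 ≡ 9.
  S_1 = Σ v_i α_i r_i = 8·5·7 + 1·7·3 + 9·10·2 + 10·6·6 + 5·9·3 = 976 ≡ 8.
  α_i^2 mod 11 = [3, 5, 1, 3, 4].
  S_2 = Σ v_i α_i^2 r_i = 8·3·7 + 1·5·3 + 9·1·2 + 10·3·6 + 5·4·3 = 441 ≡ 1.
  S = (9, 8, 1) ≠ 0, so r is not a codeword (an error is present).
Step 3: locate the error. For a single error e at position i, S_ℓ = v_i·e·α_i^ℓ, so α_err = S_1/S_0.
  S_0^{−1} = 9^{−1} = 5 (mod 11), so α_err = 8·5 = 40 ≡ 7 = α_2. Error position i = 2.
  Consistency check: S_2/S_1 = 1·7 = 7 ≡ 7 = α_err ✓ (single-error assumption holds).
Step 4: error magnitude e = S_0/v_2 = S_0·∏_{j≠2}(α_2 − α_j) = 9·1 = 9 ≡ 9 (mod 11).
Step 5: correct position 2: c_2 = r_2 − e = 3 − 9 ≡ 5 (mod 11). Hence c = [7, 5, 2, 6, 3].
  Check: interpolating c through the α_i gives m(x) = 1 + 10·x (degree < 2) with m(α_i) = c_i for every i, so c is indeed a codeword.


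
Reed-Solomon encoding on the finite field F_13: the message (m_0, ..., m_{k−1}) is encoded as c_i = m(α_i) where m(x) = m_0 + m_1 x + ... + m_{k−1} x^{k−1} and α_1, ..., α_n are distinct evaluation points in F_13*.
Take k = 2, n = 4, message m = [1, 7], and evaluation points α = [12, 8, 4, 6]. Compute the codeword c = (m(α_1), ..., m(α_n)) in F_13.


c = [7, 5, 3, 4]

Message polynomial: m(x) = 1 + 7·x (mod 13).
For each evaluation point α_i, compute m(α_i) mod 13:
  α_1 = 12: Horner steps 7 → 7, so m(12) = 7.
  α_2 = 8: Horner steps 7 → 5, so m(8) = 5.
  α_3 = 4: Horner steps 7 → 3, so m(4) = 3.
  α_4 = 6: Horner steps 7 → 4, so m(6) = 4.
Codeword c = [7, 5, 3, 4] ∈ F_13^4.


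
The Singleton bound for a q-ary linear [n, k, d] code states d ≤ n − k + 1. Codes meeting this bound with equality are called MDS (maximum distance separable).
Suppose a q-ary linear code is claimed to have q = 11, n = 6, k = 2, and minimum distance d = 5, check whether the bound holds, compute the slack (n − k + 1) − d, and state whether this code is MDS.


Singleton RHS = n − k + 1 = 5, slack = 0, bound satisfied, MDS.

Singleton bound: d ≤ n − k + 1.
Here n = 6, k = 2, so n − k + 1 = 5.
Given d = 5, check d ≤ 5: YES.
Slack = (n − k + 1) − d = 0.
The code is MDS (slack = 0).
Description: the claimed parameters are [6, 2, 5]_11; such a code would be MDS (meets Singleton bound).


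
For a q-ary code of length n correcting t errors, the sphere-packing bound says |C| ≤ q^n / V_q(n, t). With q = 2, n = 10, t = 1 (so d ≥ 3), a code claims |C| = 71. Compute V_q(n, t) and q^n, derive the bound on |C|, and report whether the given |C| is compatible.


V_q(n, t) = 11, q^n = 1024, Hamming bound = 93, |C| = 71 ≤ bound (satisfied).

Step 1: Compute V_q(n, t) = Σ_{j=0}^1 C(n, j) (q−1)^j.
  j = 0: C(10,0)·(1)^0 = 1·1 = 1.
  j = 1: C(10,1)·(1)^1 = 10·1 = 10.
  V_q(n, t) = 1 + 10 = 11.
Step 2: q^n = 2^10 = 1024.
Step 3: Hamming bound ⌊q^n / V_q(n,t)⌋ = ⌊1024/11⌋ = 93.
Step 4: Compare |C| = 71 to 93: satisfied.
The claimed |C| lies below the Hamming bound.


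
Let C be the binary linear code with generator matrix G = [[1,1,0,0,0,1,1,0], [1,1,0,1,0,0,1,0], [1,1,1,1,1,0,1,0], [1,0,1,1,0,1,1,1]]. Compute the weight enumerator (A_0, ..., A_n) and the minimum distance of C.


Weight distribution: A_0 = 1, A_2 = 2, A_4 = 9, A_6 = 4. Minimum distance d = 2.

Enumerate all 2^4 = 16 messages m ∈ F_2^4.
For each, compute codeword c = mG in F_2^8, then tally its weight.
  m = 0000 → c = 00000000, weight = 0.
  m = 1000 → c = 11000110, weight = 4.
  m = 0100 → c = 11010010, weight = 4.
  m = 1100 → c = 00010100, weight = 2.
  m = 0010 → c = 11111010, weight = 6.
  m = 1010 → c = 00111100, weight = 4.
  m = 0110 → c = 00101000, weight = 2.
  m = 1110 → c = 11101110, weight = 6.
  m = 0001 → c = 10110111, weight = 6.
  m = 1001 → c = 01110001, weight = 4.
  m = 0101 → c = 01100101, weight = 4.
  m = 1101 → c = 10100011, weight = 4.
  m = 0011 → c = 01001101, weight = 4.
  m = 1011 → c = 10001011, weight = 4.
  m = 0111 → c = 10011111, weight = 6.
  m = 1111 → c = 01011001, weight = 4.
Tally weights:
  weight 0: 1 codewords.
  weight 2: 2 codewords.
  weight 4: 9 codewords.
  weight 6: 4 codewords.
Minimum distance d = smallest w > 0 with A_w > 0 = 2.
Sanity: Σ A_w = 16 = 2^4 = 16 ✓.


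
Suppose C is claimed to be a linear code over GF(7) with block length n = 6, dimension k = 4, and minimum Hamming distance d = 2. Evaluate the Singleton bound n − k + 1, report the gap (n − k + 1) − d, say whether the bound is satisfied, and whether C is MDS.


Singleton RHS = n − k + 1 = 3, slack = 1, bound satisfied, not MDS.

Singleton bound: d ≤ n − k + 1.
Here n = 6, k = 4, so n − k + 1 = 3.
Given d = 2, check d ≤ 3: YES.
Slack = (n − k + 1) − d = 1.
The code is NOT MDS (slack = 1 > 0).
Description: the claimed parameters are [6, 4, 2]_7; such a code would be non-MDS.


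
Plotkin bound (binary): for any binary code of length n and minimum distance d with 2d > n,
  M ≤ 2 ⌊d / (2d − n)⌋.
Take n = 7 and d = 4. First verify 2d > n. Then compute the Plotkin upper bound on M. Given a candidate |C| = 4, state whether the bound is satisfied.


Plotkin bound M ≤ 8; given |C| = 4 ≤ bound (satisfied).

Check applicability: 2d = 8, n = 7.
2d − n = 1 > 0, so Plotkin applies.
Compute d/(2d−n) = 4/1 ≈ 4.0000.
⌊d/(2d−n)⌋ = 4.
Plotkin bound: M ≤ 2·4 = 8.
Given |C| = 4, check: satisfied.
This |C| is below the Plotkin bound.


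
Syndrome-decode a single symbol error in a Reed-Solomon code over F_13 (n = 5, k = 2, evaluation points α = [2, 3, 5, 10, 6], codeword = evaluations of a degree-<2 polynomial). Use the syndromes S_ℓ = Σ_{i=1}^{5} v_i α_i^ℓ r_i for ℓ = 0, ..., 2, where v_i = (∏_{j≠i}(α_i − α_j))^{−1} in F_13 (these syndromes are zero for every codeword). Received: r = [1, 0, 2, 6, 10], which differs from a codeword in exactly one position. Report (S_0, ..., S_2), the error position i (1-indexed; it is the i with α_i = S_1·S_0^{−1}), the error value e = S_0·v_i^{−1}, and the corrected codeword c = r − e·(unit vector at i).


S = (1, 5, 12), error at position 3, error magnitude e = 4, c = [1, 0, 11, 6, 10].

Step 1: column multipliers v_i = (∏_{j≠i}(α_i − α_j))^{−1} mod 13.
  i = 1 (α = 2): (2−3)(2−5)(2−10)(2−6) = (−1)·(−3)·(−8)·(−4) = 96 ≡ 5, so v_1 = 5^{−1} = 8 (mod 13).
  i = 2 (α = 3): (3−2)(3−5)(3−10)(3−6) = 1·(−2)·(−7)·(−3) = −42 ≡ 10, so v_2 = 10^{−1} = 4 (mod 13).
  i = 3 (α = 5): (5−2)(5−3)(5−10)(5−6) = 3·2·(−5)·(−1) = 30 ≡ 4, so v_3 = 4^{−1} = 10 (mod 13).
  i = 4 (α = 10): (10−2)(10−3)(10−5)(10−6) = 8·7·5·4 = 1120 ≡ 2, so v_4 = 2^{−1} = 7 (mod 13).
  i = 5 (α = 6): (6−2)(6−3)(6−5)(6−10) = 4·3·1·(−4) = −48 ≡ 4, so v_5 = 4^{−1} = 10 (mod 13).
  v = [8, 4, 10, 7, 10].
Step 2: syndromes of r = [1, 0, 2, 6, 10] (all sums mod 13).
  S_0 = Σ v_i r_i = 8·1 + 4·0 + 10·2 + 7·6 + 10·10 = 170 ≡ 1.
  S_1 = Σ v_i α_i r_i = 8·2·1 + 4·3·0 + 10·5·2 + 7·10·6 + 10·6·10 = 1136 ≡ 5.
  α_i^2 mod 13 = [4, 9, 12, 9, 10].
  S_2 = Σ v_i α_i^2 r_i = 8·4·1 + 4·9·0 + 10·12·2 + 7·9·6 + 10·10·10 = 1650 ≡ 12.
  S = (1, 5, 12) ≠ 0, so r is not a codeword (an error is present).
Step 3: locate the error. For a single error e at position i, S_ℓ = v_i·e·α_i^ℓ, so α_err = S_1/S_0.
  S_0^{−1} = 1^{−1} = 1 (mod 13), so α_err = 5·1 = 5 ≡ 5 = α_3. Error position i = 3.
  Consistency check: S_2/S_1 = 12·8 = 96 ≡ 5 = α_err ✓ (single-error assumption holds).
Step 4: error magnitude e = S_0/v_3 = S_0·∏_{j≠3}(α_3 − α_j) = 1·4 = 4 ≡ 4 (mod 13).
Step 5: correct position 3: c_3 = r_3 − e = 2 − 4 ≡ 11 (mod 13). Hence c = [1, 0, 11, 6, 10].
  Check: interpolating c through the α_i gives m(x) = 3 + 12·x (degree < 2) with m(α_i) = c_i for every i, so c is indeed a codeword.


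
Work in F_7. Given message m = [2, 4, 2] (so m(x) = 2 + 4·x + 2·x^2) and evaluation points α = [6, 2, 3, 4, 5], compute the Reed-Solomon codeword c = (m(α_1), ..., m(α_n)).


c = [0, 4, 4, 1, 2]

Message polynomial: m(x) = 2 + 4·x + 2·x^2 (mod 7).
For each evaluation point α_i, compute m(α_i) mod 7:
  α_1 = 6: Horner steps 2 → 2 → 0, so m(6) = 0.
  α_2 = 2: Horner steps 2 → 1 → 4, so m(2) = 4.
  α_3 = 3: Horner steps 2 → 3 → 4, so m(3) = 4.
  α_4 = 4: Horner steps 2 → 5 → 1, so m(4) = 1.
  α_5 = 5: Horner steps 2 → 0 → 2, so m(5) = 2.
Codeword c = [0, 4, 4, 1, 2] ∈ F_7^5.


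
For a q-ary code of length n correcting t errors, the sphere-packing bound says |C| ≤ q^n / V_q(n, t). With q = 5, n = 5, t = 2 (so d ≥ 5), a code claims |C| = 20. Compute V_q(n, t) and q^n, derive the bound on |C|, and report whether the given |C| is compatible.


V_q(n, t) = 181, q^n = 3125, Hamming bound = 17, |C| = 20 > bound (violated).

Step 1: Compute V_q(n, t) = Σ_{j=0}^2 C(n, j) (q−1)^j.
  j = 0: C(5,0)·(4)^0 = 1·1 = 1.
  j = 1: C(5,1)·(4)^1 = 5·4 = 20.
  j = 2: C(5,2)·(4)^2 = 10·16 = 160.
  V_q(n, t) = 1 + 20 + 160 = 181.
Step 2: q^n = 5^5 = 3125.
Step 3: Hamming bound ⌊q^n / V_q(n,t)⌋ = ⌊3125/181⌋ = 17.
Step 4: Compare |C| = 20 to 17: violated.
The claimed |C| lies above the Hamming bound, so no 5-ary code of length 5 with d ≥ 5 can have 20 codewords.


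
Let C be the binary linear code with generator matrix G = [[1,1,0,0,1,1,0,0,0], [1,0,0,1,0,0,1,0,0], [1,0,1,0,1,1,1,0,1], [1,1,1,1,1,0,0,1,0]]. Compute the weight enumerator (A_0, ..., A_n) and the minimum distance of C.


Weight distribution: A_0 = 1, A_3 = 2, A_4 = 3, A_5 = 6, A_6 = 4. Minimum distance d = 3.

Enumerate all 2^4 = 16 messages m ∈ F_2^4.
For each, compute codeword c = mG in F_2^9, then tally its weight.
  m = 0000 → c = 000000000, weight = 0.
  m = 1000 → c = 110011000, weight = 4.
  m = 0100 → c = 100100100, weight = 3.
  m = 1100 → c = 010111100, weight = 5.
  m = 0010 → c = 101011101, weight = 6.
  m = 1010 → c = 011000101, weight = 4.
  m = 0110 → c = 001111001, weight = 5.
  m = 1110 → c = 111100001, weight = 5.
  m = 0001 → c = 111110010, weight = 6.
  m = 1001 → c = 001101010, weight = 4.
  m = 0101 → c = 011010110, weight = 5.
  m = 1101 → c = 101001110, weight = 5.
  m = 0011 → c = 010101111, weight = 6.
  m = 1011 → c = 100110111, weight = 6.
  m = 0111 → c = 110001011, weight = 5.
  m = 1111 → c = 000010011, weight = 3.
Tally weights:
  weight 0: 1 codewords.
  weight 3: 2 codewords.
  weight 4: 3 codewords.
  weight 5: 6 codewords.
  weight 6: 4 codewords.
Minimum distance d = smallest w > 0 with A_w > 0 = 3.
Sanity: Σ A_w = 16 = 2^4 = 16 ✓.


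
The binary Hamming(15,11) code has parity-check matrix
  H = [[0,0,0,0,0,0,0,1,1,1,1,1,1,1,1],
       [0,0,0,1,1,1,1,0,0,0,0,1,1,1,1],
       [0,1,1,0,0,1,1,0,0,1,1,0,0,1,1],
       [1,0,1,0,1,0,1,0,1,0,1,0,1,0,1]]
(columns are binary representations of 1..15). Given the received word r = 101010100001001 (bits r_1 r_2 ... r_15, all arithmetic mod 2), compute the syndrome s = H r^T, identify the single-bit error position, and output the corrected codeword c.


s = (0, 0, 1, 1)^T, error position = 3, corrected codeword c = 100010100001001

Compute s = H r^T mod 2 one row at a time:
  s_1 = 0 + 0 + 0 + 0 + 1 + 0 + 0 + 1 = 2 ≡ 0 (mod 2).
  s_2 = 0 + 1 + 0 + 1 + 1 + 0 + 0 + 1 = 4 ≡ 0 (mod 2).
  s_3 = 0 + 1 + 0 + 1 + 0 + 0 + 0 + 1 = 3 ≡ 1 (mod 2).
  s_4 = 1 + 1 + 1 + 1 + 0 + 0 + 0 + 1 = 5 ≡ 1 (mod 2).
s = (0, 0, 1, 1)^T — this equals column 3 of H (binary 0011), so error is at position 3.
Correct: flip bit 3 of r = 101010100001001 to get c = 100010100001001.


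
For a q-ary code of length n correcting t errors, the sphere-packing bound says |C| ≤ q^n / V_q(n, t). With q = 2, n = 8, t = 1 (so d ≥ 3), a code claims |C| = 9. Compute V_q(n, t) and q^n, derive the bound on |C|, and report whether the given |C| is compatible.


V_q(n, t) = 9, q^n = 256, Hamming bound = 28, |C| = 9 ≤ bound (satisfied).

Step 1: Compute V_q(n, t) = Σ_{j=0}^1 C(n, j) (q−1)^j.
  j = 0: C(8,0)·(1)^0 = 1·1 = 1.
  j = 1: C(8,1)·(1)^1 = 8·1 = 8.
  V_q(n, t) = 1 + 8 = 9.
Step 2: q^n = 2^8 = 256.
Step 3: Hamming bound ⌊q^n / V_q(n,t)⌋ = ⌊256/9⌋ = 28.
Step 4: Compare |C| = 9 to 28: satisfied.
The claimed |C| lies below the Hamming bound.
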